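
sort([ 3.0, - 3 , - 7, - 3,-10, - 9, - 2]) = [ - 10, - 9, - 7, - 3, - 3, - 2,3.0]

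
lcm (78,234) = 234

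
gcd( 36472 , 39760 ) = 8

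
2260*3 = 6780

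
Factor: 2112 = 2^6*3^1*11^1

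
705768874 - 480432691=225336183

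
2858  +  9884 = 12742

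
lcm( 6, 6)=6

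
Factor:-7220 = -2^2*5^1*19^2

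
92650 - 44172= 48478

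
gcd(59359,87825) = 1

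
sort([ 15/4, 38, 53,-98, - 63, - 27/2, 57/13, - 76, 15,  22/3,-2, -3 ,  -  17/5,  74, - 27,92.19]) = [-98, - 76, - 63, - 27, -27/2, - 17/5, - 3, -2,  15/4,57/13, 22/3,15,  38, 53,  74,92.19]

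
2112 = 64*33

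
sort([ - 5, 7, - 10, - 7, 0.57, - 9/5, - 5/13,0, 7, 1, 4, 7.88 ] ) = [ - 10, - 7, - 5,  -  9/5, - 5/13, 0, 0.57, 1, 4,7, 7, 7.88]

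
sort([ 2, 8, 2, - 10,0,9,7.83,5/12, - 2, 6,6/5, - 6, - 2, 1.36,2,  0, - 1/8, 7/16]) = [ - 10, - 6,-2, - 2, - 1/8,0, 0,5/12,7/16 , 6/5, 1.36,2 , 2,  2,  6,7.83,8,9 ] 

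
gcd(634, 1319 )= 1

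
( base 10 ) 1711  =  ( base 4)122233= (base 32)1LF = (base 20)45B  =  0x6af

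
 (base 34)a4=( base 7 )1001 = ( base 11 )293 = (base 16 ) 158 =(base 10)344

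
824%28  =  12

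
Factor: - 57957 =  - 3^1*19319^1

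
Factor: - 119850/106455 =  - 2^1 * 5^1*17^1*151^( - 1)= - 170/151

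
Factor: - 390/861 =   -  2^1 * 5^1 * 7^ (  -  1 )*  13^1*41^ ( -1) = - 130/287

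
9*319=2871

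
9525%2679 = 1488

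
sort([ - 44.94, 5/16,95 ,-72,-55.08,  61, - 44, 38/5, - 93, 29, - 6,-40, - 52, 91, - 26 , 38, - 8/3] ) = [-93, -72, - 55.08, - 52,-44.94 ,-44, - 40, - 26 , - 6, - 8/3,  5/16, 38/5,29,38 , 61, 91,95 ]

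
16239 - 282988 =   -  266749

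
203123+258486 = 461609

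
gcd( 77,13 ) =1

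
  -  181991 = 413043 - 595034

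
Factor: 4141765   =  5^1*751^1 *1103^1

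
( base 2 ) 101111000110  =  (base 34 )2km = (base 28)3ni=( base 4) 233012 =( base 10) 3014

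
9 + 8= 17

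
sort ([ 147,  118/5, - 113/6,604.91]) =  [- 113/6,118/5, 147, 604.91] 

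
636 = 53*12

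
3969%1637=695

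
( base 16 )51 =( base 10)81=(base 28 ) 2p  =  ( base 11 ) 74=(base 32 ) 2h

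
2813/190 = 2813/190 =14.81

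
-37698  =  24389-62087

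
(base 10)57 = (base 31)1Q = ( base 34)1N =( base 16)39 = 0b111001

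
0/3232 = 0 = 0.00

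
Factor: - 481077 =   -  3^2*53453^1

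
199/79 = 199/79 = 2.52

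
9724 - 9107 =617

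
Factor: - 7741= -7741^1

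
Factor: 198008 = 2^3*53^1*467^1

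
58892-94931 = -36039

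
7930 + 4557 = 12487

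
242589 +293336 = 535925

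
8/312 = 1/39=0.03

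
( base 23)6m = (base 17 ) 97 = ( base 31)55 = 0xA0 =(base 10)160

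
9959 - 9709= 250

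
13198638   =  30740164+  - 17541526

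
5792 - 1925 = 3867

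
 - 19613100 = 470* (- 41730)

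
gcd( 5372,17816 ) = 68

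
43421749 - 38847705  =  4574044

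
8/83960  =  1/10495 = 0.00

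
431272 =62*6956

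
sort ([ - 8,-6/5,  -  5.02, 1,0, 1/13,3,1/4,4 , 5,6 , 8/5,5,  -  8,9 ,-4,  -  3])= [ - 8, - 8, - 5.02,-4, - 3 ,  -  6/5, 0,1/13,1/4 , 1, 8/5, 3,4, 5,5,6,9]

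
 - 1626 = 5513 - 7139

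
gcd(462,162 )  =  6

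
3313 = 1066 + 2247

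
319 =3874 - 3555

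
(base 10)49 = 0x31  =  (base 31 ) 1i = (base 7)100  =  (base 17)2f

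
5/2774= 5/2774 = 0.00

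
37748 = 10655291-10617543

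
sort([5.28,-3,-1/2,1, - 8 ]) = [-8, - 3, - 1/2,1, 5.28] 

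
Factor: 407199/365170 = 591/530 =2^(-1 ) * 3^1*5^(-1 )*53^( - 1)*197^1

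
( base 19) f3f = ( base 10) 5487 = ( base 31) 5m0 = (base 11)4139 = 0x156F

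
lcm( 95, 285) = 285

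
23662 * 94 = 2224228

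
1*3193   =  3193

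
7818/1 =7818 = 7818.00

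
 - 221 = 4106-4327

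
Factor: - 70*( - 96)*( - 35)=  - 2^6*3^1  *5^2 * 7^2 = - 235200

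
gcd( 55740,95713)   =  1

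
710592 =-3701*(-192) 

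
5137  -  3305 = 1832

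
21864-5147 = 16717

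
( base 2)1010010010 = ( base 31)L7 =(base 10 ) 658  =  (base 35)IS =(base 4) 22102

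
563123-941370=-378247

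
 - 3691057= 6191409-9882466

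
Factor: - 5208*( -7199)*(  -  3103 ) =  - 116338892376 = - 2^3 * 3^1 * 7^1*23^1*29^1 * 31^1 *107^1*313^1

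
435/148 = 435/148=2.94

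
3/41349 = 1/13783 =0.00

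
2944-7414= - 4470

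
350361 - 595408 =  - 245047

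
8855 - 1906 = 6949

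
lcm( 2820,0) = 0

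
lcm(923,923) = 923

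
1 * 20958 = 20958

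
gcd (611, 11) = 1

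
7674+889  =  8563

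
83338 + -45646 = 37692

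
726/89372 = 363/44686 = 0.01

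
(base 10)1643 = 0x66B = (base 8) 3153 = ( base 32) 1jb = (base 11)1264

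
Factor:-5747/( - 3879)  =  3^(-2) * 7^1*431^ ( - 1)*821^1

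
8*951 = 7608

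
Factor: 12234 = 2^1*3^1 * 2039^1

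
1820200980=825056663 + 995144317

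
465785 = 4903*95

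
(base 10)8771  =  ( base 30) 9mb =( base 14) 32A7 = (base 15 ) 28eb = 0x2243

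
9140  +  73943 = 83083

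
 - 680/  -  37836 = 170/9459 = 0.02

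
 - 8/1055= -1 + 1047/1055  =  - 0.01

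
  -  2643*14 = -37002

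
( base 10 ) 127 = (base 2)1111111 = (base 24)57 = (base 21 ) 61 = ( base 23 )5c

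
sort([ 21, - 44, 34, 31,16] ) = [  -  44,16,21, 31,34 ] 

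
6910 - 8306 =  - 1396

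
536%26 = 16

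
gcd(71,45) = 1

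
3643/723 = 3643/723 = 5.04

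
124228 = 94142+30086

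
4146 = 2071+2075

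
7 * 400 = 2800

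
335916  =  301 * 1116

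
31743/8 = 3967+7/8  =  3967.88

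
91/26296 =91/26296 = 0.00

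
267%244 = 23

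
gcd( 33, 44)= 11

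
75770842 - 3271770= 72499072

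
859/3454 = 859/3454= 0.25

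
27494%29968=27494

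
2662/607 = 2662/607 = 4.39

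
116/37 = 3 + 5/37 = 3.14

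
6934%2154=472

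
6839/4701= 1  +  2138/4701=1.45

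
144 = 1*144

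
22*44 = 968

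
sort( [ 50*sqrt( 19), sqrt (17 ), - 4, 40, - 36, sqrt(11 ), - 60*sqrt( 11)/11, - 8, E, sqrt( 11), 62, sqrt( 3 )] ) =[ - 36, - 60*sqrt(11 ) /11, - 8, - 4, sqrt( 3), E,sqrt ( 11), sqrt(11 ), sqrt (17), 40, 62, 50*sqrt( 19)]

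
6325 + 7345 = 13670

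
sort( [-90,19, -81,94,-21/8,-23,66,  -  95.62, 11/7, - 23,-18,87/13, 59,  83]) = [- 95.62,  -  90, - 81,-23,-23, - 18,- 21/8, 11/7,87/13,  19,59, 66, 83,  94] 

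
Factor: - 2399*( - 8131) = 19506269 = 47^1*173^1*2399^1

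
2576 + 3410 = 5986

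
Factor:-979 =-11^1*89^1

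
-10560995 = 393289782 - 403850777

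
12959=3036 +9923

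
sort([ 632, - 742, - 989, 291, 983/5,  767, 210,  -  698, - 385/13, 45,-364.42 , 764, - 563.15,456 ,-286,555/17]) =[ - 989, - 742, - 698,-563.15,- 364.42,- 286,-385/13, 555/17,  45,983/5, 210, 291, 456, 632, 764, 767 ]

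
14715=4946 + 9769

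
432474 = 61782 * 7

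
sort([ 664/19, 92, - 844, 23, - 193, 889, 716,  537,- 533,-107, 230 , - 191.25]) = [ - 844, - 533, - 193,-191.25,  -  107, 23, 664/19, 92,230, 537, 716 , 889] 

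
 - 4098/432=-10 + 37/72 = -  9.49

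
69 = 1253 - 1184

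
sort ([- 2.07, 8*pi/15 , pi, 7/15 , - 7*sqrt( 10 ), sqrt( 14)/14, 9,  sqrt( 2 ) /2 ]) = [ - 7*sqrt( 10), - 2.07, sqrt( 14 ) /14, 7/15, sqrt(2 ) /2,  8 * pi/15, pi,  9]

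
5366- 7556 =-2190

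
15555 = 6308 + 9247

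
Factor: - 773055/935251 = - 18855/22811= - 3^2*5^1 * 419^1 * 22811^( - 1 ) 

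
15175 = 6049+9126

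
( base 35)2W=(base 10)102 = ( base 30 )3c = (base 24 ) 46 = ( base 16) 66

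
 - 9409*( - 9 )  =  84681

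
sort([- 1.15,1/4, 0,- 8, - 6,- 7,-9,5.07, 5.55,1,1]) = [-9,  -  8, - 7, - 6 , - 1.15, 0,1/4,1,1, 5.07,5.55]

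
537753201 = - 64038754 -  -601791955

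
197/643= 197/643= 0.31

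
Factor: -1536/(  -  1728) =2^3*3^(  -  2 ) = 8/9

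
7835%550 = 135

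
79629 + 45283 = 124912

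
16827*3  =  50481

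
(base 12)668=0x3B0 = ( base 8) 1660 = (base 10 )944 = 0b1110110000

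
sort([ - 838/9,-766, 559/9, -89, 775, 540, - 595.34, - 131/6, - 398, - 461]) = [ - 766,  -  595.34, - 461,  -  398, - 838/9, - 89,-131/6,559/9, 540, 775]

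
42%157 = 42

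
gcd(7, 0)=7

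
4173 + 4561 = 8734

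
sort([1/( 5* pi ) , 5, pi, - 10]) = [ - 10, 1/( 5 *pi ),pi,5 ]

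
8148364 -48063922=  - 39915558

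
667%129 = 22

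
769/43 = 17 + 38/43  =  17.88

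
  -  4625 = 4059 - 8684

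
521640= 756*690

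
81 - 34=47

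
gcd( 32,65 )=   1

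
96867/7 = 96867/7 = 13838.14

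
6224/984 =6 + 40/123=6.33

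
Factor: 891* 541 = 3^4 * 11^1*541^1 = 482031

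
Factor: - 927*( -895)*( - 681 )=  - 3^3  *  5^1*103^1*179^1*227^1 = -565001865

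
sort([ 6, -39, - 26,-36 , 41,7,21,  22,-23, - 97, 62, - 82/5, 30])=[ - 97, - 39, - 36, - 26, - 23, - 82/5, 6,7, 21, 22 , 30, 41, 62]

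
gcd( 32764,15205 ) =1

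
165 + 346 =511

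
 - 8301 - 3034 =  - 11335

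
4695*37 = 173715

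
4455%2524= 1931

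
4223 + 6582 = 10805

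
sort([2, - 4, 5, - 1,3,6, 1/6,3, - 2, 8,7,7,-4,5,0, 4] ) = [ - 4,-4, -2, - 1,  0,1/6, 2, 3,  3,4, 5,5,6,7,7,  8]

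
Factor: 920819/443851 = 37^1*41^1*607^1*443851^( - 1) 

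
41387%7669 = 3042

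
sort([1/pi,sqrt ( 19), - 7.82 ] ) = [ - 7.82,1/pi,  sqrt( 19 )]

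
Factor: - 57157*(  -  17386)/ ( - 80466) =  - 496865801/40233 =-3^( - 1)*61^1*937^1*8693^1*13411^ ( - 1) 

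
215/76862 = 215/76862 = 0.00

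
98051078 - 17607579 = 80443499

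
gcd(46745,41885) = 5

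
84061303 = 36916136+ 47145167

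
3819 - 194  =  3625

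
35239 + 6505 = 41744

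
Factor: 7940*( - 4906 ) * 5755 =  - 2^3*5^2*11^1*223^1*397^1*1151^1 = -224178198200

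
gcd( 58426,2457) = 1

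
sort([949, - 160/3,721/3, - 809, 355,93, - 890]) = [ - 890,-809, - 160/3,93, 721/3,  355, 949] 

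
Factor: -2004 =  - 2^2 * 3^1* 167^1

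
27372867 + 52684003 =80056870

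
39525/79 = 39525/79 = 500.32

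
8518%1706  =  1694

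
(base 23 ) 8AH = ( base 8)10577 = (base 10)4479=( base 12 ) 2713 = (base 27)63o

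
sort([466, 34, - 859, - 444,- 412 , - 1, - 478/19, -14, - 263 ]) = [ - 859 ,-444,  -  412 , - 263,  -  478/19, - 14,-1, 34, 466 ]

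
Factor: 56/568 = 7^1*71^( - 1) = 7/71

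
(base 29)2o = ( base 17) 4E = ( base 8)122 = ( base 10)82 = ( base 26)34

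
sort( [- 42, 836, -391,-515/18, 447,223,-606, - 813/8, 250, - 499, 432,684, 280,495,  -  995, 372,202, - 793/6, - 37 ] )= [  -  995, - 606, - 499, - 391,-793/6, - 813/8,-42,-37, - 515/18,202,223,  250, 280,372,432,447  ,  495,684,836]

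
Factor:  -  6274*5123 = -2^1*47^1*109^1*3137^1 = - 32141702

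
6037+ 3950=9987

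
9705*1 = 9705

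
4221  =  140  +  4081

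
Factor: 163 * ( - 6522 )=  - 1063086 = - 2^1*3^1*163^1*1087^1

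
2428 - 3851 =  - 1423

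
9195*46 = 422970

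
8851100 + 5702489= 14553589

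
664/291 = 664/291= 2.28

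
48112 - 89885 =-41773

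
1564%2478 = 1564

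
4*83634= 334536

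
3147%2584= 563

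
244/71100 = 61/17775 = 0.00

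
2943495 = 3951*745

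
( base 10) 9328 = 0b10010001110000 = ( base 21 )1034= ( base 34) 82C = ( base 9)13714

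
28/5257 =4/751 = 0.01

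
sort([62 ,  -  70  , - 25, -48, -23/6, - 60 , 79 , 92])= [ - 70 ,-60,-48 , - 25,-23/6,62, 79, 92 ] 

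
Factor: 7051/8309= 7^( - 1 ) *11^1*641^1*1187^(-1)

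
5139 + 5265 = 10404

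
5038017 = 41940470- 36902453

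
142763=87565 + 55198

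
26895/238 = 26895/238 = 113.00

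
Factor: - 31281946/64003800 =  - 15640973/32001900 =-2^( - 2)*3^ ( - 1 )*5^(- 2) * 7^( -3) * 37^1*79^1*311^(  -  1 )*5351^1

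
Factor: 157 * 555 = 3^1*5^1*37^1*157^1 = 87135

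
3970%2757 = 1213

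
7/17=7/17 = 0.41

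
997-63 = 934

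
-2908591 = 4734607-7643198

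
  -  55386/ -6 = 9231/1= 9231.00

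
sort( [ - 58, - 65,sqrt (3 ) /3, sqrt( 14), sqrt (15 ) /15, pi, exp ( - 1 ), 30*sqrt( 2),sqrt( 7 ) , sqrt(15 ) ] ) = [ - 65,-58 , sqrt( 15) /15,  exp( -1), sqrt( 3)/3, sqrt( 7),pi, sqrt( 14),sqrt(15 ), 30 *sqrt( 2 )]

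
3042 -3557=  - 515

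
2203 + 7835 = 10038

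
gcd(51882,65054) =2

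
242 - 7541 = - 7299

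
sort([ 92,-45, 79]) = [ - 45,  79,92] 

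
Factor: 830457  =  3^2*53^1 * 1741^1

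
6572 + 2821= 9393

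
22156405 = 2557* 8665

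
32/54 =16/27 = 0.59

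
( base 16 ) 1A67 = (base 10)6759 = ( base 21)F6I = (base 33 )66R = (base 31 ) 711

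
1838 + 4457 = 6295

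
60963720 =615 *99128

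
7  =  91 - 84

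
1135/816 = 1135/816 = 1.39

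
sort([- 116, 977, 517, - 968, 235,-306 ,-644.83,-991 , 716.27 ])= [ - 991,-968,-644.83, - 306, - 116, 235, 517,716.27, 977]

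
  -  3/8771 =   -  1 + 8768/8771 = - 0.00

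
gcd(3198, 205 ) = 41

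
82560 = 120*688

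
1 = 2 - 1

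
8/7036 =2/1759=0.00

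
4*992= 3968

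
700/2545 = 140/509 = 0.28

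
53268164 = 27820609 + 25447555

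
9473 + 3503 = 12976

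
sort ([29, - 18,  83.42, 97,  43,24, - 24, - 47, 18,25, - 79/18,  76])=[ - 47, - 24, - 18,  -  79/18,18,24, 25, 29, 43 , 76,83.42, 97 ] 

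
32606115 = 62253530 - 29647415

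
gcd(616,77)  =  77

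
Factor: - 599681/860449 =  - 71^( - 1 )*12119^( - 1)*599681^1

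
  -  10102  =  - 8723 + - 1379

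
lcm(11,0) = 0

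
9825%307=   1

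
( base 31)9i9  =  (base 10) 9216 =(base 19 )16A1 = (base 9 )13570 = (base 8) 22000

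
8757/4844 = 1251/692  =  1.81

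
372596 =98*3802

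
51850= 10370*5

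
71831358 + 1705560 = 73536918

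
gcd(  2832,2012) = 4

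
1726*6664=11502064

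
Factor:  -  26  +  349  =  17^1*19^1 = 323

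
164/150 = 1+ 7/75  =  1.09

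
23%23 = 0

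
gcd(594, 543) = 3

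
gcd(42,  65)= 1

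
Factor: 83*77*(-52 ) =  - 2^2*7^1 * 11^1*13^1*83^1 = - 332332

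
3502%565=112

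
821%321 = 179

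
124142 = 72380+51762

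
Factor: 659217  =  3^1*13^1*16903^1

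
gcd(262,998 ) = 2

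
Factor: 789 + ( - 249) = 2^2*3^3 * 5^1 =540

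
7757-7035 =722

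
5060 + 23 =5083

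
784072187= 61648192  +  722423995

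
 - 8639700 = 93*( - 92900 ) 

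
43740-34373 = 9367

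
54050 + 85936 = 139986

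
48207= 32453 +15754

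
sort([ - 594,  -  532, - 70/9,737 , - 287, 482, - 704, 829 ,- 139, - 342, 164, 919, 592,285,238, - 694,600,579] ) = [-704, - 694, - 594, - 532 , - 342, - 287, - 139 , - 70/9 , 164,238, 285,482,  579, 592, 600,  737, 829 , 919]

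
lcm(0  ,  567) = 0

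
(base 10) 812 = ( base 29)s0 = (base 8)1454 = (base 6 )3432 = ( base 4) 30230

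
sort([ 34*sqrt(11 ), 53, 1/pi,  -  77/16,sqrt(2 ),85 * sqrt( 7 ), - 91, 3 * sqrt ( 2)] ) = [ -91,-77/16,  1/pi,sqrt(2 ),  3* sqrt( 2 ), 53, 34*sqrt(11 ),85*sqrt( 7 ) ]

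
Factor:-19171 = -19^1*1009^1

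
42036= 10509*4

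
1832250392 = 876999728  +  955250664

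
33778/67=33778/67 = 504.15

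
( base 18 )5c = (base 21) 4i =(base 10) 102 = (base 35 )2W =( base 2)1100110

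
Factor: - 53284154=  - 2^1 * 7^1*11^1*17^1*20353^1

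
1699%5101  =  1699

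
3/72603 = 1/24201 = 0.00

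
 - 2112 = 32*( - 66)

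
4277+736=5013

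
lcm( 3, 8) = 24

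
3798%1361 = 1076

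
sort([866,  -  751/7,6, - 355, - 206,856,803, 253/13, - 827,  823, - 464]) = [ - 827,-464, - 355, - 206, - 751/7,6,  253/13,803,823,856,  866]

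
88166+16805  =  104971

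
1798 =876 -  - 922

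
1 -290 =-289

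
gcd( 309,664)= 1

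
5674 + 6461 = 12135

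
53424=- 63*( - 848 ) 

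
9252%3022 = 186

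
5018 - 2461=2557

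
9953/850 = 9953/850 = 11.71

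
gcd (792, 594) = 198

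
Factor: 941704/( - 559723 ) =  - 2^3 * 47^( - 1 )*53^1*2221^1*11909^(-1 ) 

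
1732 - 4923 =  - 3191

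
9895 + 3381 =13276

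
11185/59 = 189 + 34/59 = 189.58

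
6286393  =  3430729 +2855664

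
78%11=1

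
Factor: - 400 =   -  2^4* 5^2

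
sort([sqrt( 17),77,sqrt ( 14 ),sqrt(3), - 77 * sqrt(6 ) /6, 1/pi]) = [ - 77*sqrt(6 ) /6,1/pi, sqrt( 3),sqrt( 14), sqrt( 17),  77]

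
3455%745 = 475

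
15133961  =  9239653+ 5894308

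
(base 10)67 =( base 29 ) 29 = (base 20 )37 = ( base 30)27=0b1000011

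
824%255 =59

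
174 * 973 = 169302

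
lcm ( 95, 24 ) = 2280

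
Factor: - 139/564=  -2^ (- 2) * 3^(-1 )*47^( - 1 )*139^1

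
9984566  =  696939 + 9287627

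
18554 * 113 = 2096602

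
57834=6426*9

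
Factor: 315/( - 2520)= - 1/8=- 2^( - 3)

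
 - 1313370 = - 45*29186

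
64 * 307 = 19648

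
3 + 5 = 8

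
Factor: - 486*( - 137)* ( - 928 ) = -2^6*3^5 *29^1*137^1  =  - 61788096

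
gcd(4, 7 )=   1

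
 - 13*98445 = -1279785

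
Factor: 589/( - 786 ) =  - 2^( - 1 )*3^( - 1)*19^1*31^1*131^( - 1)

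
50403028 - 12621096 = 37781932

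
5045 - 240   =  4805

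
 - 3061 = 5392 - 8453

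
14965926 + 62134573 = 77100499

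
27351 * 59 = 1613709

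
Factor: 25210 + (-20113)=5097= 3^1*1699^1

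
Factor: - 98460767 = -98460767^1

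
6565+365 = 6930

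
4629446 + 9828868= 14458314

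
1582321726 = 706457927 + 875863799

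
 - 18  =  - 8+-10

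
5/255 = 1/51 = 0.02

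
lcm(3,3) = 3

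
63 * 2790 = 175770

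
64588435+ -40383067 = 24205368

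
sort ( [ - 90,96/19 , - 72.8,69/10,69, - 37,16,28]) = [ -90,-72.8, - 37, 96/19,69/10,16,28,69] 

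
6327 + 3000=9327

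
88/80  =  1 + 1/10 = 1.10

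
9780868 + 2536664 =12317532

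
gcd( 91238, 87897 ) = 1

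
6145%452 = 269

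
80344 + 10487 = 90831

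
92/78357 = 92/78357 = 0.00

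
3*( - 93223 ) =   -  279669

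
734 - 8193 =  - 7459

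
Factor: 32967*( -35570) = - 2^1 * 3^4*5^1* 11^1 * 37^1*3557^1 = - 1172636190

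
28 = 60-32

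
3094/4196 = 1547/2098 = 0.74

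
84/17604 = 7/1467 = 0.00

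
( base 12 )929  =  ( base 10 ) 1329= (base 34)153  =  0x531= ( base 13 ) 7b3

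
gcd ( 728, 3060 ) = 4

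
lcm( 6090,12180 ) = 12180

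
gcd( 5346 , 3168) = 198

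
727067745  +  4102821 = 731170566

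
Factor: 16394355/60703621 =3^2*5^1 * 11^( - 1)*139^1*2621^1 * 5518511^( - 1) 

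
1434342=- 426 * (  -  3367)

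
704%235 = 234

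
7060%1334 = 390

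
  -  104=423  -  527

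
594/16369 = 594/16369= 0.04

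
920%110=40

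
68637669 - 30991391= 37646278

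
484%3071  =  484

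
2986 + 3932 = 6918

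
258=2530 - 2272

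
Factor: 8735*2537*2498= 55357416110 =2^1 * 5^1 * 43^1*59^1 * 1249^1*1747^1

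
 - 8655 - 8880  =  -17535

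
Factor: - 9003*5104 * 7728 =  - 2^8 * 3^2*7^1 *11^1*23^1*29^1 * 3001^1 = - 355111739136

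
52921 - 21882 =31039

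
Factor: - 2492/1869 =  - 4/3= -2^2*3^( - 1) 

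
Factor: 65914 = 2^1*32957^1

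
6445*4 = 25780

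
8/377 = 8/377 = 0.02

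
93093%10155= 1698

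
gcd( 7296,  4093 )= 1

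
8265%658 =369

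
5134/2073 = 2+ 988/2073 = 2.48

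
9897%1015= 762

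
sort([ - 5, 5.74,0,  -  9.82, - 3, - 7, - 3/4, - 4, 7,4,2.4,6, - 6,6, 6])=[ - 9.82, - 7, - 6, - 5,  -  4, - 3, - 3/4,0,  2.4,  4,5.74,6,6,6,  7]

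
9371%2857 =800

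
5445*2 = 10890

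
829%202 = 21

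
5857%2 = 1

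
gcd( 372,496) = 124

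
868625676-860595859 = 8029817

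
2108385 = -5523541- - 7631926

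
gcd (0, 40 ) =40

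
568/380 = 1 + 47/95 = 1.49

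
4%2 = 0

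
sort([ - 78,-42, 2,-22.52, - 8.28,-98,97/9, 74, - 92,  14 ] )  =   [ - 98,-92,-78,-42, - 22.52, - 8.28,2,97/9,14, 74]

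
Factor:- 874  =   - 2^1*19^1 * 23^1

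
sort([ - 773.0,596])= [ - 773.0, 596] 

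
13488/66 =204 + 4/11 = 204.36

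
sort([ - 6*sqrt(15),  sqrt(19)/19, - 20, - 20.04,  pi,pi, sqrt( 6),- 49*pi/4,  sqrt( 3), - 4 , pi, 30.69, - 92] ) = [ - 92,-49*pi/4, - 6*sqrt( 15), - 20.04, - 20, - 4, sqrt(19 )/19, sqrt(3 ),sqrt( 6) , pi, pi,  pi, 30.69]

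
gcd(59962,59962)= 59962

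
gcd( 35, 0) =35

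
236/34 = 118/17 =6.94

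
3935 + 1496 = 5431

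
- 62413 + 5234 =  - 57179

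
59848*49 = 2932552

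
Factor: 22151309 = 463^1*47843^1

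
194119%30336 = 12103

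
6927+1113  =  8040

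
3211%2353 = 858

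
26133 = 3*8711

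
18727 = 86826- 68099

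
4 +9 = 13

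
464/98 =232/49= 4.73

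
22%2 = 0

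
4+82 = 86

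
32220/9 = 3580  =  3580.00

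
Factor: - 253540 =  - 2^2*5^1*7^1*1811^1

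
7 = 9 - 2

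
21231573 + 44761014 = 65992587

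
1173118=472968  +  700150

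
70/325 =14/65  =  0.22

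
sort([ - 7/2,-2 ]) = [- 7/2,-2] 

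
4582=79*58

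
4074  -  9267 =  - 5193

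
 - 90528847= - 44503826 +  - 46025021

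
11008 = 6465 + 4543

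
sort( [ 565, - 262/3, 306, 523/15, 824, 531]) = [ - 262/3,523/15,306 , 531, 565,  824] 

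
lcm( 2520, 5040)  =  5040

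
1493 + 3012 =4505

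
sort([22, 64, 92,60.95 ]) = [ 22,60.95, 64, 92 ]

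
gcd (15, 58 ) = 1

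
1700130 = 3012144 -1312014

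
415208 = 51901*8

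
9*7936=71424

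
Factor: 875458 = 2^1*437729^1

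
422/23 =18 + 8/23 = 18.35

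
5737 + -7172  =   - 1435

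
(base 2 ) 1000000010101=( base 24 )73D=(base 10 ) 4117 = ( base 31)48P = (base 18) CCD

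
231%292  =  231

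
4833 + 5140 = 9973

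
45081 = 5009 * 9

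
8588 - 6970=1618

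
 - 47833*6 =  - 286998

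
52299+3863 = 56162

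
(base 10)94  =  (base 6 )234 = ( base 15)64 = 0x5E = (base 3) 10111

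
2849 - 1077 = 1772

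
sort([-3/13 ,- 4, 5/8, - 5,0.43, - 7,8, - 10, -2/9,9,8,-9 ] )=[-10,-9, - 7, - 5, - 4, - 3/13, - 2/9, 0.43 , 5/8,8, 8,  9]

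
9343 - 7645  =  1698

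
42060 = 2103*20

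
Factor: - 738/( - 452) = 369/226 = 2^( - 1)*3^2*41^1*113^(-1)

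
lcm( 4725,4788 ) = 359100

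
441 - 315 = 126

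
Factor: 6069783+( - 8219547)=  - 2^2 * 3^1*23^1*7789^1 = - 2149764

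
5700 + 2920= 8620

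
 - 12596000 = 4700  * ( -2680)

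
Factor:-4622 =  - 2^1*2311^1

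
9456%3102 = 150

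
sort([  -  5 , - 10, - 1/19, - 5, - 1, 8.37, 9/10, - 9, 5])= [ - 10, -9, - 5, - 5, - 1, - 1/19, 9/10 , 5, 8.37] 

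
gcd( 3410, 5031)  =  1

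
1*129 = 129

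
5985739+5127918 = 11113657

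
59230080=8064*7345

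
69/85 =69/85 = 0.81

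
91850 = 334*275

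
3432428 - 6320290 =-2887862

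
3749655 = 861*4355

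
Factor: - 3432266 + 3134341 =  - 5^2*17^1*701^1 = - 297925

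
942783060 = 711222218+231560842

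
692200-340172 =352028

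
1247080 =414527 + 832553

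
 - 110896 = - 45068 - 65828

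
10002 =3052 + 6950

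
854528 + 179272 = 1033800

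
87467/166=526 + 151/166= 526.91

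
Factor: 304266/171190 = 3^1*5^( - 1 )*53^(-1 )*157^1 = 471/265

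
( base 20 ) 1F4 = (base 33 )LB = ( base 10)704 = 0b1011000000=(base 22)1A0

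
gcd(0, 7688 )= 7688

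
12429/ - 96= -130 + 17/32 = - 129.47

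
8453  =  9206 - 753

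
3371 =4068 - 697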